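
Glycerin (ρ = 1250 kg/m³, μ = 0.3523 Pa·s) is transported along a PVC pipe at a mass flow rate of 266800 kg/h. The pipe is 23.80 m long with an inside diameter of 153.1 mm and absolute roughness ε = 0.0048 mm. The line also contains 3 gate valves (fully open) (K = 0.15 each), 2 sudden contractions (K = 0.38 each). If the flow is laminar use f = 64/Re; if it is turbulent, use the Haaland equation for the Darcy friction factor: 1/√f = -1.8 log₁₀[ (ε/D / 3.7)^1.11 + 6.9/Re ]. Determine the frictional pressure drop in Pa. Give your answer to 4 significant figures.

ṁ = 266800 kg/h = 266800/3600 = 74.11 kg/s.
A = πD²/4 = π(0.1531)²/4 = 0.01841 m²; mean velocity V = ṁ/(ρA) = 74.11/(1250 · 0.01841) = 3.221 m/s.
Reynolds number Re = ρVD/μ = 1250 · 3.221 · 0.1531 / 0.352 = 1749.
Re < 2300 → laminar flow, so f = 64/Re = 64/1749 = 0.03658 (the turbulent correlation is not needed).
Total minor-loss coefficient ΣK = 3·0.15 + 2·0.38 = 1.21.
ΔP = [f·L/D + ΣK]·(ρV²/2) = [0.03658·23.8/0.1531 + 1.21]·(1250·3.221²/2) = [5.687 + 1.21]·6483 = 4.471e+04 Pa.

ΔP ≈ 44710 Pa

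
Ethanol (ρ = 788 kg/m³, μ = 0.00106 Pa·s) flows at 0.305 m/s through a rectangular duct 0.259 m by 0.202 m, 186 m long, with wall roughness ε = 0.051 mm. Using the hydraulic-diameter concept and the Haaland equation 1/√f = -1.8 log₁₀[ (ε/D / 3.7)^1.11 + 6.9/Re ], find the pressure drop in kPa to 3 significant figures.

ΔP ≈ 0.639 kPa

Hydraulic diameter D_h = 4A/P = 4·(0.259·0.202)/(2·(0.259+0.202)) = 0.2093/0.922 = 0.227 m.
Re = ρVD_h/μ = 788·0.305·0.227/0.00106 = 5.146e+04.
ε/D_h = 5.1e-05/0.227 = 0.000225; Haaland gives 1/√f = -1.8 log₁₀[2.09e-05+0.000134] = 6.858, so f = 0.02126.
ΔP = f(L/D_h)(ρV²/2) = 0.02126·186/0.227·36.65 = 638.7 Pa.
ΔP = 0.639 kPa.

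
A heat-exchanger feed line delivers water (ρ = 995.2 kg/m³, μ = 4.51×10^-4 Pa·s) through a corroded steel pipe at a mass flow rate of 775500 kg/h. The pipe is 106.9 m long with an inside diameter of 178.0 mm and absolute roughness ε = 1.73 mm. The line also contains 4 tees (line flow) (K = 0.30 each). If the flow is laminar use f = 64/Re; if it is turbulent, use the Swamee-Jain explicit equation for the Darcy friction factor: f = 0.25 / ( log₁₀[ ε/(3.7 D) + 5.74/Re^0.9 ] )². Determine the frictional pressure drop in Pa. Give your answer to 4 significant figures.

ΔP ≈ 894800 Pa

ṁ = 775500 kg/h = 775500/3600 = 215.4 kg/s.
A = πD²/4 = π(0.178)²/4 = 0.02488 m²; mean velocity V = ṁ/(ρA) = 215.4/(995.2 · 0.02488) = 8.698 m/s.
Reynolds number Re = ρVD/μ = 995.2 · 8.698 · 0.178 / 0.000451 = 3.417e+06.
Re > 4000 → turbulent. Relative roughness ε/D = 0.00173/0.178 = 0.00972. Swamee-Jain: f = 0.25/(log₁₀[0.00972/3.7 + 5.74/3.417e+06^0.9])² = 0.25/(log₁₀[0.00263 + 7.56e-06])² = 0.25/(-2.579)² = 0.03758.
Total minor-loss coefficient ΣK = 4·0.3 = 1.2.
ΔP = [f·L/D + ΣK]·(ρV²/2) = [0.03758·106.9/0.178 + 1.2]·(995.2·8.698²/2) = [22.57 + 1.2]·3.765e+04 = 8.948e+05 Pa.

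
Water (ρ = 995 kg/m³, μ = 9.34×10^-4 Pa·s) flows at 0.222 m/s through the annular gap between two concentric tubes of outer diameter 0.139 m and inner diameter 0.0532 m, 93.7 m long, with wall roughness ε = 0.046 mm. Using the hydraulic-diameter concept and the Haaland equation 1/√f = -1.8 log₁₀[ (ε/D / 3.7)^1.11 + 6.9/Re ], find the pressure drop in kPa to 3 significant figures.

Hydraulic diameter D_h = 4A/P = D_o - D_i = 0.139 - 0.0532 = 0.0858 m.
Re = ρVD_h/μ = 995·0.222·0.0858/0.000934 = 2.029e+04.
ε/D_h = 4.6e-05/0.0858 = 0.000536; Haaland gives 1/√f = -1.8 log₁₀[5.48e-05+0.00034] = 6.126, so f = 0.02664.
ΔP = f(L/D_h)(ρV²/2) = 0.02664·93.7/0.0858·24.52 = 713.4 Pa.
ΔP = 0.713 kPa.

ΔP ≈ 0.713 kPa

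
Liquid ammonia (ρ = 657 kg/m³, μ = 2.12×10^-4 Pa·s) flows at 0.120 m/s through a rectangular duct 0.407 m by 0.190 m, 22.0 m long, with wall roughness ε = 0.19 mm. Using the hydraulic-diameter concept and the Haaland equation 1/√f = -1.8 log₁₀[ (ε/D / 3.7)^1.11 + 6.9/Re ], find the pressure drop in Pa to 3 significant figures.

Hydraulic diameter D_h = 4A/P = 4·(0.407·0.19)/(2·(0.407+0.19)) = 0.3093/1.194 = 0.2591 m.
Re = ρVD_h/μ = 657·0.12·0.2591/0.000212 = 9.634e+04.
ε/D_h = 0.00019/0.2591 = 0.000733; Haaland gives 1/√f = -1.8 log₁₀[7.76e-05+7.16e-05] = 6.887, so f = 0.02108.
ΔP = f(L/D_h)(ρV²/2) = 0.02108·22/0.2591·4.73 = 8.469 Pa.

ΔP ≈ 8.47 Pa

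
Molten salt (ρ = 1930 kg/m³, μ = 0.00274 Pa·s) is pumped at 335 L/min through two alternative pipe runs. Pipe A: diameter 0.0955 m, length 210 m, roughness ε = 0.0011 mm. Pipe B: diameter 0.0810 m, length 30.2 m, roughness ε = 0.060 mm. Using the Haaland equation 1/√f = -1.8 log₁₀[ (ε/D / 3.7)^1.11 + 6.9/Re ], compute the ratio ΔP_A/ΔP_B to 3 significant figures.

ΔP_A/ΔP_B ≈ 2.81

Pipe A: V = Q/A = 0.005583/0.007163 = 0.7795 m/s; Re = 5.243e+04; ε/D = 1.15e-05; Haaland → f = 0.02052; ΔP_A = f(L/D)(ρV²/2) = 2.646e+04 Pa.
Pipe B: V = Q/A = 0.005583/0.005153 = 1.084 m/s; Re = 6.182e+04; ε/D = 0.000741; Haaland → f = 0.02229; ΔP_B = f(L/D)(ρV²/2) = 9415 Pa.
ΔP_A/ΔP_B = 2.646e+04/9415 = 2.81.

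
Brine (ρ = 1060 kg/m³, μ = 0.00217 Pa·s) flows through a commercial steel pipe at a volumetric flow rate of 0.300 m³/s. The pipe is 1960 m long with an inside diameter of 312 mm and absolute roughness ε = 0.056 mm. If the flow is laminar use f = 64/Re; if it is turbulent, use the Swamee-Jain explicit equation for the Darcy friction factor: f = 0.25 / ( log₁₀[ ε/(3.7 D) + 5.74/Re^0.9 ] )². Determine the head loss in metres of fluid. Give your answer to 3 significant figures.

h_f ≈ 74.3 m

Cross-sectional area A = πD²/4 = π(0.312)²/4 = 0.07645 m²; mean velocity V = Q/A = 0.3/0.07645 = 3.924 m/s.
Reynolds number Re = ρVD/μ = 1060 · 3.924 · 0.312 / 0.00217 = 5.98e+05.
Re > 4000 → turbulent. Relative roughness ε/D = 5.6e-05/0.312 = 0.000179. Swamee-Jain: f = 0.25/(log₁₀[0.000179/3.7 + 5.74/5.98e+05^0.9])² = 0.25/(log₁₀[4.85e-05 + 3.63e-05])² = 0.25/(-4.072)² = 0.01508.
Darcy-Weisbach: ΔP = f(L/D)(ρV²/2) = 0.01508·(1960/0.312)·(1060·3.924²/2) = 0.01508·6282·8161 = 7.731e+05 Pa.
Head loss h_f = ΔP/(ρg) = 7.731e+05/(1060·9.81) = 74.3 m.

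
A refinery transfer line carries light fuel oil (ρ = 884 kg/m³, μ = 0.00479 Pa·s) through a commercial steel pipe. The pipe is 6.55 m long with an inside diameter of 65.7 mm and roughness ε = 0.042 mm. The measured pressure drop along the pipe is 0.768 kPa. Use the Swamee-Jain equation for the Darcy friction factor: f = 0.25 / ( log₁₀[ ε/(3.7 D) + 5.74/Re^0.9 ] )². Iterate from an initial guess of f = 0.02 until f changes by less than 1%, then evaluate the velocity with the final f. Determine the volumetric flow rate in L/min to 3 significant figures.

Rearranging Darcy-Weisbach: V = √(2·ΔP·D/(f·L·ρ)). With ε/D = 4.2e-05/0.0657 = 0.000639, iterate starting from f = 0.02:
  f = 0.02 → V = √(2·768·0.0657/(0.02·6.55·884)) = 0.9335 m/s; Re = ρVD/μ = 1.132e+04; f → 0.03111
  f = 0.03111 → V = 0.7485 m/s; Re = 9076; f → 0.03287
  f = 0.03287 → V = 0.7282 m/s; Re = 8829; f → 0.0331
Converged (Δf/f < 1%). With the final f = 0.0331: V = √(2·768·0.0657/(0.0331·6.55·884)) = 0.7256 m/s.
Q = V·A = 0.7256·(π/4·0.0657²) = 0.00246 m³/s = 148 L/min.

Q ≈ 148 L/min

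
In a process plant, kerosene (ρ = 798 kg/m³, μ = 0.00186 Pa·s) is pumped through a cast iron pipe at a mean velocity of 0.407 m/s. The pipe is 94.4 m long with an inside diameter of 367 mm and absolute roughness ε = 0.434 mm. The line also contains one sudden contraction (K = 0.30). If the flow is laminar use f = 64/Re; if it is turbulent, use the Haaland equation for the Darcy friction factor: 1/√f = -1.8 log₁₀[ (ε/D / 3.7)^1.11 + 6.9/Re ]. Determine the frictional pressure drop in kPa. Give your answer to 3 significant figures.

Reynolds number Re = ρVD/μ = 798 · 0.407 · 0.367 / 0.00186 = 6.408e+04.
Re > 4000 → turbulent. Relative roughness ε/D = 0.000434/0.367 = 0.00118. Haaland: 1/√f = -1.8 log₁₀[(0.00118/3.7)^1.11 + 6.9/6.408e+04] = -1.8 log₁₀[0.000132 + 0.000108] = 6.517, so f = 0.02354.
Total minor-loss coefficient ΣK = 1·0.3 = 0.3.
ΔP = [f·L/D + ΣK]·(ρV²/2) = [0.02354·94.4/0.367 + 0.3]·(798·0.407²/2) = [6.056 + 0.3]·66.09 = 420.1 Pa.
ΔP = 420.1 Pa = 0.420 kPa.

ΔP ≈ 0.420 kPa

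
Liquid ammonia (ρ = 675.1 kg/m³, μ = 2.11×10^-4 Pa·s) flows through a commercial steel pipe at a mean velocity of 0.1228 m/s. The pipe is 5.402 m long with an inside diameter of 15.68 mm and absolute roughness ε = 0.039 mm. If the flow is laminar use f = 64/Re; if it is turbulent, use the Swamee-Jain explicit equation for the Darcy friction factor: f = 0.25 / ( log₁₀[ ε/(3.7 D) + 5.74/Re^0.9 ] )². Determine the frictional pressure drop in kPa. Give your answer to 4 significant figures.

Reynolds number Re = ρVD/μ = 675.1 · 0.1228 · 0.01568 / 0.000211 = 6161.
Re > 4000 → turbulent. Relative roughness ε/D = 3.9e-05/0.01568 = 0.00249. Swamee-Jain: f = 0.25/(log₁₀[0.00249/3.7 + 5.74/6161^0.9])² = 0.25/(log₁₀[0.000672 + 0.00223])² = 0.25/(-2.537)² = 0.03883.
Darcy-Weisbach: ΔP = f(L/D)(ρV²/2) = 0.03883·(5.402/0.01568)·(675.1·0.1228²/2) = 0.03883·344.5·5.09 = 68.1 Pa.
ΔP = 68.1 Pa = 0.06810 kPa.

ΔP ≈ 0.06810 kPa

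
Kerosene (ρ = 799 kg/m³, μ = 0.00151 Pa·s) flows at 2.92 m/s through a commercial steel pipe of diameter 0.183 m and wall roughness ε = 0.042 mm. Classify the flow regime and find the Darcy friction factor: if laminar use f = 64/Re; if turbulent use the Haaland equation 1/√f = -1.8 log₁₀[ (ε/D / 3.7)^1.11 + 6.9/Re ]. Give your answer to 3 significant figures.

Re = ρVD/μ = 799·2.92·0.183/0.00151 = 2.828e+05.
Re > 4000 → turbulent. ε/D = 4.2e-05/0.183 = 0.00023; Haaland: 1/√f = -1.8 log₁₀[2.14e-05 + 2.44e-05] = 7.811, so f = 0.01639.

f ≈ 0.0164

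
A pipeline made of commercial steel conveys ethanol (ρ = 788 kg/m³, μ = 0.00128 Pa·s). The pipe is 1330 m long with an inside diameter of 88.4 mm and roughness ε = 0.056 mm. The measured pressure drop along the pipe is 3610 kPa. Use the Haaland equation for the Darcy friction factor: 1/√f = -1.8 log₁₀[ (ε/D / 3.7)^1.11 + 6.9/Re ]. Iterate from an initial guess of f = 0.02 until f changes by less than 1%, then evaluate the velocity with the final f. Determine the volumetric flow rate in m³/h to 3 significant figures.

Q ≈ 126 m³/h

Rearranging Darcy-Weisbach: V = √(2·ΔP·D/(f·L·ρ)). With ε/D = 5.6e-05/0.0884 = 0.000633, iterate starting from f = 0.02:
  f = 0.02 → V = √(2·3.61e+06·0.0884/(0.02·1330·788)) = 5.518 m/s; Re = ρVD/μ = 3.003e+05; f → 0.01881
  f = 0.01881 → V = 5.69 m/s; Re = 3.097e+05; f → 0.01878
Converged (Δf/f < 1%). With the final f = 0.01878: V = √(2·3.61e+06·0.0884/(0.01878·1330·788)) = 5.695 m/s.
Q = V·A = 5.695·(π/4·0.0884²) = 0.03495 m³/s = 126 m³/h.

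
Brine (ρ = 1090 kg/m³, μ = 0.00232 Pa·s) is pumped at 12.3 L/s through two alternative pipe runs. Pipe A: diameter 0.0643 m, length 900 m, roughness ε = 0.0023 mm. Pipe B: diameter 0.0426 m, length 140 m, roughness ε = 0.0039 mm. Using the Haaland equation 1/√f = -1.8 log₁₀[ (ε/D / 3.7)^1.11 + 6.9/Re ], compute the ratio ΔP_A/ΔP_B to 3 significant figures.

Pipe A: V = Q/A = 0.0123/0.003247 = 3.788 m/s; Re = 1.144e+05; ε/D = 3.58e-05; Haaland → f = 0.01749; ΔP_A = f(L/D)(ρV²/2) = 1.914e+06 Pa.
Pipe B: V = Q/A = 0.0123/0.001425 = 8.63 m/s; Re = 1.727e+05; ε/D = 9.15e-05; Haaland → f = 0.01652; ΔP_B = f(L/D)(ρV²/2) = 2.204e+06 Pa.
ΔP_A/ΔP_B = 1.914e+06/2.204e+06 = 0.869.

ΔP_A/ΔP_B ≈ 0.869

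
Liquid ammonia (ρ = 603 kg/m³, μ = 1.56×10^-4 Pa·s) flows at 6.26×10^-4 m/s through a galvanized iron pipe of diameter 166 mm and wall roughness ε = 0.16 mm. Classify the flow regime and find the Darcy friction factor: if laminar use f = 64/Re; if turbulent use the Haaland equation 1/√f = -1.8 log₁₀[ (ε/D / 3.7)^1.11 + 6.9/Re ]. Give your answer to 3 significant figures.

f ≈ 0.159

Re = ρVD/μ = 603·0.000626·0.166/0.000156 = 401.7.
Re < 2300 → laminar, so f = 64/Re = 0.1593 (roughness is irrelevant in laminar flow).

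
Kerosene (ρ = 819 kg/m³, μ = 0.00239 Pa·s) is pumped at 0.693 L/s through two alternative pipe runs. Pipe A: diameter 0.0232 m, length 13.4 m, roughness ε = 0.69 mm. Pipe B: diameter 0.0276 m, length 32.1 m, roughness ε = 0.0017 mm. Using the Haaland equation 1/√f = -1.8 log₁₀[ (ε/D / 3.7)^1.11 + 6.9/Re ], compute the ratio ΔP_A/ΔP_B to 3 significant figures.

Pipe A: V = Q/A = 0.000693/0.0004227 = 1.639 m/s; Re = 1.303e+04; ε/D = 0.0297; Haaland → f = 0.05942; ΔP_A = f(L/D)(ρV²/2) = 3.777e+04 Pa.
Pipe B: V = Q/A = 0.000693/0.0005983 = 1.158 m/s; Re = 1.096e+04; ε/D = 6.16e-05; Haaland → f = 0.03019; ΔP_B = f(L/D)(ρV²/2) = 1.929e+04 Pa.
ΔP_A/ΔP_B = 3.777e+04/1.929e+04 = 1.96.

ΔP_A/ΔP_B ≈ 1.96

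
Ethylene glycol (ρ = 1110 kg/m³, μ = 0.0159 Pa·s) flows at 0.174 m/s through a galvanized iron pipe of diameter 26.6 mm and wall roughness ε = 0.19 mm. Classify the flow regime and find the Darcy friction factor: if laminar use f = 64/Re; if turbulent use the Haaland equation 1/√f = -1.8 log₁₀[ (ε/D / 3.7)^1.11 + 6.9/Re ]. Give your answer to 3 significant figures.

f ≈ 0.198

Re = ρVD/μ = 1110·0.174·0.0266/0.0159 = 323.1.
Re < 2300 → laminar, so f = 64/Re = 0.1981 (roughness is irrelevant in laminar flow).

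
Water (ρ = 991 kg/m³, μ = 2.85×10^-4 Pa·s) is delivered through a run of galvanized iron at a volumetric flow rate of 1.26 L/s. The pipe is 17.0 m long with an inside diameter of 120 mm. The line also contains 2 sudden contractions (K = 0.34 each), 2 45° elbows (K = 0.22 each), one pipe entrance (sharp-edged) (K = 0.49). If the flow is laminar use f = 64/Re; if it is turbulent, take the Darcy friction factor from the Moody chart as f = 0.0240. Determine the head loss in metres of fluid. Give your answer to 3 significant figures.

Q = 1.26 L/s = 1.26/1000 = 0.00126 m³/s.
Cross-sectional area A = πD²/4 = π(0.12)²/4 = 0.01131 m²; mean velocity V = Q/A = 0.00126/0.01131 = 0.1114 m/s.
Reynolds number Re = ρVD/μ = 991 · 0.1114 · 0.12 / 0.000285 = 4.649e+04.
Re > 4000 → turbulent; use the Moody-chart value f = 0.0240.
Total minor-loss coefficient ΣK = 2·0.34 + 2·0.22 + 1·0.49 = 1.61.
ΔP = [f·L/D + ΣK]·(ρV²/2) = [0.024·17/0.12 + 1.61]·(991·0.1114²/2) = [3.4 + 1.61]·6.15 = 30.81 Pa.
Head loss h_f = ΔP/(ρg) = 30.81/(991·9.81) = 0.00317 m.

h_f ≈ 0.00317 m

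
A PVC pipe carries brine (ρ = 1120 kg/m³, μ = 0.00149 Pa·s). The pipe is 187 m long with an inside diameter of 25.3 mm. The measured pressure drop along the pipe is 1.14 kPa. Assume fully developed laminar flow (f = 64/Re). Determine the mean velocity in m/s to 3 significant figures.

For laminar flow, f = 64/Re with Re = ρVD/μ, so Darcy-Weisbach reduces to ΔP = 32μLV/D². Solving for V: V = ΔP·D²/(32μL) = 1140·(0.0253)²/(32·0.00149·187) = 0.08184 m/s.
Check: Re = ρVD/μ = 1120·0.08184·0.0253/0.00149 = 1556 < 2300, so the laminar assumption holds.

V ≈ 0.0818 m/s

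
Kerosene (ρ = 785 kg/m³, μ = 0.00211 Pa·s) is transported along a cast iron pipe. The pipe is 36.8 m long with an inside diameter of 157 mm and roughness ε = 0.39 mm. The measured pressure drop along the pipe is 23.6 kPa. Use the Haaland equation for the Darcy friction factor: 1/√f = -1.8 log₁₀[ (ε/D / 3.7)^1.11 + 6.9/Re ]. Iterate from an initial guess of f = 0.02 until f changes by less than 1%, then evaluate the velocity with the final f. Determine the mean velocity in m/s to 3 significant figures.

Rearranging Darcy-Weisbach: V = √(2·ΔP·D/(f·L·ρ)). With ε/D = 0.00039/0.157 = 0.00248, iterate starting from f = 0.02:
  f = 0.02 → V = √(2·2.36e+04·0.157/(0.02·36.8·785)) = 3.581 m/s; Re = ρVD/μ = 2.092e+05; f → 0.02553
  f = 0.02553 → V = 3.17 m/s; Re = 1.851e+05; f → 0.02561
Converged (Δf/f < 1%). With the final f = 0.02561: V = √(2·2.36e+04·0.157/(0.02561·36.8·785)) = 3.165 m/s.

V ≈ 3.16 m/s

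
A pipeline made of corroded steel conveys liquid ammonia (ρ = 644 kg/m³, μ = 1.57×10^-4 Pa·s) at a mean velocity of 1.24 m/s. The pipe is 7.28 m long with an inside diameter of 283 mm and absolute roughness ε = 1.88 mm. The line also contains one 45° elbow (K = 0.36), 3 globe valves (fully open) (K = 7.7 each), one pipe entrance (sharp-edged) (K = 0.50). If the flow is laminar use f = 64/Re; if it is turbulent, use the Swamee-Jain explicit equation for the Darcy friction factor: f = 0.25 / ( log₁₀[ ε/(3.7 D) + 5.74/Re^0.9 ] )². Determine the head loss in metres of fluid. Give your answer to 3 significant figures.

h_f ≈ 1.94 m

Reynolds number Re = ρVD/μ = 644 · 1.24 · 0.283 / 0.000157 = 1.439e+06.
Re > 4000 → turbulent. Relative roughness ε/D = 0.00188/0.283 = 0.00664. Swamee-Jain: f = 0.25/(log₁₀[0.00664/3.7 + 5.74/1.439e+06^0.9])² = 0.25/(log₁₀[0.0018 + 1.65e-05])² = 0.25/(-2.742)² = 0.03325.
Total minor-loss coefficient ΣK = 1·0.36 + 3·7.7 + 1·0.5 = 24.
ΔP = [f·L/D + ΣK]·(ρV²/2) = [0.03325·7.28/0.283 + 24]·(644·1.24²/2) = [0.8554 + 24]·495.1 = 1.229e+04 Pa.
Head loss h_f = ΔP/(ρg) = 1.229e+04/(644·9.81) = 1.94 m.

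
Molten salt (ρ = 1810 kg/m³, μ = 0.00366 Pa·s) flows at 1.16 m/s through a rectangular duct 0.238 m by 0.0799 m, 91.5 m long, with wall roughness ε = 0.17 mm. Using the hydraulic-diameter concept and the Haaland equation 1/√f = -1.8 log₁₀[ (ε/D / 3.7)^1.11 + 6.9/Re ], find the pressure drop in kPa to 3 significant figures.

ΔP ≈ 22.4 kPa

Hydraulic diameter D_h = 4A/P = 4·(0.238·0.0799)/(2·(0.238+0.0799)) = 0.07606/0.6358 = 0.1196 m.
Re = ρVD_h/μ = 1810·1.16·0.1196/0.00366 = 6.863e+04.
ε/D_h = 0.00017/0.1196 = 0.00142; Haaland gives 1/√f = -1.8 log₁₀[0.000162+0.000101] = 6.446, so f = 0.02406.
ΔP = f(L/D_h)(ρV²/2) = 0.02406·91.5/0.1196·1218 = 2.241e+04 Pa.
ΔP = 22.4 kPa.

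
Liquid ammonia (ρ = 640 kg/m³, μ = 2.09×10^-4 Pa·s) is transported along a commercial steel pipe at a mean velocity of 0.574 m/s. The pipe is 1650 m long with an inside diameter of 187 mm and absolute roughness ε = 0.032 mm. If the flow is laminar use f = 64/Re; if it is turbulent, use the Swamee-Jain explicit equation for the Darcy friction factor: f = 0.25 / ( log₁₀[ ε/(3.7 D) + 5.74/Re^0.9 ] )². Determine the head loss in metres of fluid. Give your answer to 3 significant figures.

h_f ≈ 2.36 m

Reynolds number Re = ρVD/μ = 640 · 0.574 · 0.187 / 0.000209 = 3.287e+05.
Re > 4000 → turbulent. Relative roughness ε/D = 3.2e-05/0.187 = 0.000171. Swamee-Jain: f = 0.25/(log₁₀[0.000171/3.7 + 5.74/3.287e+05^0.9])² = 0.25/(log₁₀[4.62e-05 + 6.22e-05])² = 0.25/(-3.965)² = 0.0159.
Darcy-Weisbach: ΔP = f(L/D)(ρV²/2) = 0.0159·(1650/0.187)·(640·0.574²/2) = 0.0159·8824·105.4 = 1.48e+04 Pa.
Head loss h_f = ΔP/(ρg) = 1.48e+04/(640·9.81) = 2.36 m.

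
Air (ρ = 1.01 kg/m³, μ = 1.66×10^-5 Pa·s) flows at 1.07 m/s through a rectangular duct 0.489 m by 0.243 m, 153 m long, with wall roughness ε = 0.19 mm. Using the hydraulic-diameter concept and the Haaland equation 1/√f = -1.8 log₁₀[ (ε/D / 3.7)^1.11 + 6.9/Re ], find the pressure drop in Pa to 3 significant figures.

Hydraulic diameter D_h = 4A/P = 4·(0.489·0.243)/(2·(0.489+0.243)) = 0.4753/1.464 = 0.3247 m.
Re = ρVD_h/μ = 1.01·1.07·0.3247/1.66e-05 = 2.114e+04.
ε/D_h = 0.00019/0.3247 = 0.000585; Haaland gives 1/√f = -1.8 log₁₀[6.04e-05+0.000326] = 6.142, so f = 0.0265.
ΔP = f(L/D_h)(ρV²/2) = 0.0265·153/0.3247·0.5782 = 7.222 Pa.

ΔP ≈ 7.22 Pa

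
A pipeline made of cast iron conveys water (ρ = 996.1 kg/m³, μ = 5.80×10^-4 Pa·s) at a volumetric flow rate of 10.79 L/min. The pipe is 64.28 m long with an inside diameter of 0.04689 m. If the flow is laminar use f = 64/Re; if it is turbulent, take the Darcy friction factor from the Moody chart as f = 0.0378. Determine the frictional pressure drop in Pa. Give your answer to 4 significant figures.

Q = 10.79 L/min = 10.79/60000 = 0.0001798 m³/s.
Cross-sectional area A = πD²/4 = π(0.04689)²/4 = 0.001727 m²; mean velocity V = Q/A = 0.0001798/0.001727 = 0.1041 m/s.
Reynolds number Re = ρVD/μ = 996.1 · 0.1041 · 0.04689 / 0.00058 = 8386.
Re > 4000 → turbulent; use the Moody-chart value f = 0.0378.
Darcy-Weisbach: ΔP = f(L/D)(ρV²/2) = 0.0378·(64.28/0.04689)·(996.1·0.1041²/2) = 0.0378·1371·5.401 = 279.9 Pa.

ΔP ≈ 279.9 Pa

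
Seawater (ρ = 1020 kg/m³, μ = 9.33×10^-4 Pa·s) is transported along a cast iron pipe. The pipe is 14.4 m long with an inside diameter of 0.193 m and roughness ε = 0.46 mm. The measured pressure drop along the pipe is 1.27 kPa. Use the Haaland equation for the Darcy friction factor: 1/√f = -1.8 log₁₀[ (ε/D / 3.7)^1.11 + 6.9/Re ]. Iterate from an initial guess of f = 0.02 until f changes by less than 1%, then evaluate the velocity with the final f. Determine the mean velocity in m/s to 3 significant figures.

V ≈ 1.15 m/s

Rearranging Darcy-Weisbach: V = √(2·ΔP·D/(f·L·ρ)). With ε/D = 0.00046/0.193 = 0.00238, iterate starting from f = 0.02:
  f = 0.02 → V = √(2·1270·0.193/(0.02·14.4·1020)) = 1.292 m/s; Re = ρVD/μ = 2.726e+05; f → 0.02512
  f = 0.02512 → V = 1.153 m/s; Re = 2.432e+05; f → 0.02518
Converged (Δf/f < 1%). With the final f = 0.02518: V = √(2·1270·0.193/(0.02518·14.4·1020)) = 1.151 m/s.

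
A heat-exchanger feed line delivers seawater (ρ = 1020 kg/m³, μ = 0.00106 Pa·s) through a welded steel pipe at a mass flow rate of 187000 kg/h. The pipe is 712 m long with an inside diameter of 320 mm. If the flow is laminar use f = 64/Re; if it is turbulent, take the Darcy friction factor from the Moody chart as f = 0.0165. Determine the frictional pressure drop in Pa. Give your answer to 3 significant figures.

ṁ = 187000 kg/h = 187000/3600 = 51.94 kg/s.
A = πD²/4 = π(0.32)²/4 = 0.08042 m²; mean velocity V = ṁ/(ρA) = 51.94/(1020 · 0.08042) = 0.6332 m/s.
Reynolds number Re = ρVD/μ = 1020 · 0.6332 · 0.32 / 0.00106 = 1.95e+05.
Re > 4000 → turbulent; use the Moody-chart value f = 0.0165.
Darcy-Weisbach: ΔP = f(L/D)(ρV²/2) = 0.0165·(712/0.32)·(1020·0.6332²/2) = 0.0165·2225·204.5 = 7507 Pa.

ΔP ≈ 7510 Pa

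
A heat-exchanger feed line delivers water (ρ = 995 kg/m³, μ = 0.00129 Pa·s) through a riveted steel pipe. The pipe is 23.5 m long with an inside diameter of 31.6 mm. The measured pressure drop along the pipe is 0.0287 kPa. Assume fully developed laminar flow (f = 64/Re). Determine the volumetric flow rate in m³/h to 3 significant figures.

Q ≈ 0.0834 m³/h

For laminar flow, f = 64/Re with Re = ρVD/μ, so Darcy-Weisbach reduces to ΔP = 32μLV/D². Solving for V: V = ΔP·D²/(32μL) = 28.7·(0.0316)²/(32·0.00129·23.5) = 0.02954 m/s.
Check: Re = ρVD/μ = 995·0.02954·0.0316/0.00129 = 720.1 < 2300, so the laminar assumption holds.
Q = V·A = 0.02954·(π/4·0.0316²) = 2.317e-05 m³/s = 0.0834 m³/h.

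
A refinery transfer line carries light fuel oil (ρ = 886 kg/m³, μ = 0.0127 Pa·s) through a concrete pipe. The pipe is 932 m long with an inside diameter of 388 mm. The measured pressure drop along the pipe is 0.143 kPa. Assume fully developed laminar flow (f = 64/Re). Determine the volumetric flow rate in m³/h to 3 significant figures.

For laminar flow, f = 64/Re with Re = ρVD/μ, so Darcy-Weisbach reduces to ΔP = 32μLV/D². Solving for V: V = ΔP·D²/(32μL) = 143·(0.388)²/(32·0.0127·932) = 0.05684 m/s.
Check: Re = ρVD/μ = 886·0.05684·0.388/0.0127 = 1538 < 2300, so the laminar assumption holds.
Q = V·A = 0.05684·(π/4·0.388²) = 0.00672 m³/s = 24.2 m³/h.

Q ≈ 24.2 m³/h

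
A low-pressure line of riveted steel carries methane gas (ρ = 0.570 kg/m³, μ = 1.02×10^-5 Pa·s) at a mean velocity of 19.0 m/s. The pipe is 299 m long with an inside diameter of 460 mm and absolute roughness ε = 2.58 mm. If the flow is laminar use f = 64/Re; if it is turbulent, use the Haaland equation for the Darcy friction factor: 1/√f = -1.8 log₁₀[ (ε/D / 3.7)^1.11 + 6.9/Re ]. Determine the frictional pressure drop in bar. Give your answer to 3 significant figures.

Reynolds number Re = ρVD/μ = 0.57 · 19 · 0.46 / 1.02e-05 = 4.884e+05.
Re > 4000 → turbulent. Relative roughness ε/D = 0.00258/0.46 = 0.00561. Haaland: 1/√f = -1.8 log₁₀[(0.00561/3.7)^1.11 + 6.9/4.884e+05] = -1.8 log₁₀[0.000742 + 1.41e-05] = 5.618, so f = 0.03168.
Darcy-Weisbach: ΔP = f(L/D)(ρV²/2) = 0.03168·(299/0.46)·(0.57·19²/2) = 0.03168·650·102.9 = 2119 Pa.
ΔP = 2119 Pa = 0.0212 bar.

ΔP ≈ 0.0212 bar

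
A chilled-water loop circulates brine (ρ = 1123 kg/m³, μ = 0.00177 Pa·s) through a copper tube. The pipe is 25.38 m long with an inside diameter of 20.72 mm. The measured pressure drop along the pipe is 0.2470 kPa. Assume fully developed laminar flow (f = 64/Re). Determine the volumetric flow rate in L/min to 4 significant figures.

For laminar flow, f = 64/Re with Re = ρVD/μ, so Darcy-Weisbach reduces to ΔP = 32μLV/D². Solving for V: V = ΔP·D²/(32μL) = 247·(0.02072)²/(32·0.00177·25.38) = 0.07377 m/s.
Check: Re = ρVD/μ = 1123·0.07377·0.02072/0.00177 = 969.7 < 2300, so the laminar assumption holds.
Q = V·A = 0.07377·(π/4·0.02072²) = 2.487e-05 m³/s = 1.492 L/min.

Q ≈ 1.492 L/min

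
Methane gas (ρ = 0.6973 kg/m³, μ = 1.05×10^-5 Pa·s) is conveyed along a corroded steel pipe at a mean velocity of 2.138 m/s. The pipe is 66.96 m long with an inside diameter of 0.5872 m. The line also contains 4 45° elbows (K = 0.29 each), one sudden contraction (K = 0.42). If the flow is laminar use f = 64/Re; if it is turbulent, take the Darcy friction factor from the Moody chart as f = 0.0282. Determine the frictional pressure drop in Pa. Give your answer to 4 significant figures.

ΔP ≈ 7.643 Pa

Reynolds number Re = ρVD/μ = 0.6973 · 2.138 · 0.5872 / 1.05e-05 = 8.337e+04.
Re > 4000 → turbulent; use the Moody-chart value f = 0.0282.
Total minor-loss coefficient ΣK = 4·0.29 + 1·0.42 = 1.58.
ΔP = [f·L/D + ΣK]·(ρV²/2) = [0.0282·66.96/0.5872 + 1.58]·(0.6973·2.138²/2) = [3.216 + 1.58]·1.594 = 7.643 Pa.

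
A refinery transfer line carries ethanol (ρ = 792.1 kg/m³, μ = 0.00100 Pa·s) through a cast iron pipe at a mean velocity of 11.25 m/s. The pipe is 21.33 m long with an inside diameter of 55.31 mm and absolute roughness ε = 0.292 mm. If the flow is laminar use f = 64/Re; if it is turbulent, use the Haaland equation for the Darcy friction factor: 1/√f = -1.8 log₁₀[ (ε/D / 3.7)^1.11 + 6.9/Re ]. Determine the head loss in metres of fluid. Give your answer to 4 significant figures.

Reynolds number Re = ρVD/μ = 792.1 · 11.25 · 0.05531 / 0.001 = 4.929e+05.
Re > 4000 → turbulent. Relative roughness ε/D = 0.000292/0.05531 = 0.00528. Haaland: 1/√f = -1.8 log₁₀[(0.00528/3.7)^1.11 + 6.9/4.929e+05] = -1.8 log₁₀[0.000694 + 1.4e-05] = 5.67, so f = 0.03111.
Darcy-Weisbach: ΔP = f(L/D)(ρV²/2) = 0.03111·(21.33/0.05531)·(792.1·11.25²/2) = 0.03111·385.6·5.013e+04 = 6.013e+05 Pa.
Head loss h_f = ΔP/(ρg) = 6.013e+05/(792.1·9.81) = 77.38 m.

h_f ≈ 77.38 m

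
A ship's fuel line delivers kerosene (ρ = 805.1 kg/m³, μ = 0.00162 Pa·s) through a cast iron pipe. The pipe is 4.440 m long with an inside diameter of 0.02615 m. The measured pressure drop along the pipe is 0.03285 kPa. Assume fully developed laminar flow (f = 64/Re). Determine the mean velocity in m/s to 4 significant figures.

For laminar flow, f = 64/Re with Re = ρVD/μ, so Darcy-Weisbach reduces to ΔP = 32μLV/D². Solving for V: V = ΔP·D²/(32μL) = 32.85·(0.02615)²/(32·0.00162·4.44) = 0.0976 m/s.
Check: Re = ρVD/μ = 805.1·0.0976·0.02615/0.00162 = 1268 < 2300, so the laminar assumption holds.

V ≈ 0.09760 m/s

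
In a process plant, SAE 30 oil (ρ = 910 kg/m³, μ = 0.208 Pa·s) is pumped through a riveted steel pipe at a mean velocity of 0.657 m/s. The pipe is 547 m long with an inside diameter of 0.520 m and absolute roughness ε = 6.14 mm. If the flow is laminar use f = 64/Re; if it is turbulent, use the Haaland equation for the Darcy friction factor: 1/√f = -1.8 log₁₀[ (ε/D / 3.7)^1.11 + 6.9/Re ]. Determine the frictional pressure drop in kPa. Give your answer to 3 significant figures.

Reynolds number Re = ρVD/μ = 910 · 0.657 · 0.52 / 0.208 = 1495.
Re < 2300 → laminar flow, so f = 64/Re = 64/1495 = 0.04282 (the turbulent correlation is not needed).
Darcy-Weisbach: ΔP = f(L/D)(ρV²/2) = 0.04282·(547/0.52)·(910·0.657²/2) = 0.04282·1052·196.4 = 8846 Pa.
ΔP = 8846 Pa = 8.85 kPa.

ΔP ≈ 8.85 kPa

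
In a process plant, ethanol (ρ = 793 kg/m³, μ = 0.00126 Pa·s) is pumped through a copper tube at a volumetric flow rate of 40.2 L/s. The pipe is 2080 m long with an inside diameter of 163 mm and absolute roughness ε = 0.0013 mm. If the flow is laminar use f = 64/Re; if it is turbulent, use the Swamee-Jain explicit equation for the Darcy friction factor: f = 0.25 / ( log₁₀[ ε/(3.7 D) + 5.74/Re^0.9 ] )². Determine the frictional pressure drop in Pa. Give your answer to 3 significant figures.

Q = 40.2 L/s = 40.2/1000 = 0.0402 m³/s.
Cross-sectional area A = πD²/4 = π(0.163)²/4 = 0.02087 m²; mean velocity V = Q/A = 0.0402/0.02087 = 1.926 m/s.
Reynolds number Re = ρVD/μ = 793 · 1.926 · 0.163 / 0.00126 = 1.976e+05.
Re > 4000 → turbulent. Relative roughness ε/D = 1.3e-06/0.163 = 7.98e-06. Swamee-Jain: f = 0.25/(log₁₀[7.98e-06/3.7 + 5.74/1.976e+05^0.9])² = 0.25/(log₁₀[2.16e-06 + 9.83e-05])² = 0.25/(-3.998)² = 0.01564.
Darcy-Weisbach: ΔP = f(L/D)(ρV²/2) = 0.01564·(2080/0.163)·(793·1.926²/2) = 0.01564·1.276e+04·1472 = 2.937e+05 Pa.

ΔP ≈ 294000 Pa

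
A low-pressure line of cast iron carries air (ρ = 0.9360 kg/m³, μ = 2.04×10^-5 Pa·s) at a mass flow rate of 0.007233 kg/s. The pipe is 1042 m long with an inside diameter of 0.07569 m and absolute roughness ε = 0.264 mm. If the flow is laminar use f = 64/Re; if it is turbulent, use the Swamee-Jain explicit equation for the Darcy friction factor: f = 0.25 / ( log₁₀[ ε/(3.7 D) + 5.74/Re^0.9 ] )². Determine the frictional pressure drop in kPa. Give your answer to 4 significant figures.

ΔP ≈ 0.7664 kPa

A = πD²/4 = π(0.07569)²/4 = 0.0045 m²; mean velocity V = ṁ/(ρA) = 0.007233/(0.936 · 0.0045) = 1.717 m/s.
Reynolds number Re = ρVD/μ = 0.936 · 1.717 · 0.07569 / 2.04e-05 = 5964.
Re > 4000 → turbulent. Relative roughness ε/D = 0.000264/0.07569 = 0.00349. Swamee-Jain: f = 0.25/(log₁₀[0.00349/3.7 + 5.74/5964^0.9])² = 0.25/(log₁₀[0.000943 + 0.0023])² = 0.25/(-2.49)² = 0.04033.
Darcy-Weisbach: ΔP = f(L/D)(ρV²/2) = 0.04033·(1042/0.07569)·(0.936·1.717²/2) = 0.04033·1.377e+04·1.38 = 766.4 Pa.
ΔP = 766.4 Pa = 0.7664 kPa.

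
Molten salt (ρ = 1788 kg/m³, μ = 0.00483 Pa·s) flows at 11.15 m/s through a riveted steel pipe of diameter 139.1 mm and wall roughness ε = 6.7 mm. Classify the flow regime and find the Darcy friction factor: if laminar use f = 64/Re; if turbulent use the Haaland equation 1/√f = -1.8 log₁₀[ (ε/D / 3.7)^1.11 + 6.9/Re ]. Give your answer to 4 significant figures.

f ≈ 0.07051

Re = ρVD/μ = 1788·11.15·0.1391/0.00483 = 5.741e+05.
Re > 4000 → turbulent. ε/D = 0.0067/0.1391 = 0.0482; Haaland: 1/√f = -1.8 log₁₀[0.00808 + 1.2e-05] = 3.766, so f = 0.07051.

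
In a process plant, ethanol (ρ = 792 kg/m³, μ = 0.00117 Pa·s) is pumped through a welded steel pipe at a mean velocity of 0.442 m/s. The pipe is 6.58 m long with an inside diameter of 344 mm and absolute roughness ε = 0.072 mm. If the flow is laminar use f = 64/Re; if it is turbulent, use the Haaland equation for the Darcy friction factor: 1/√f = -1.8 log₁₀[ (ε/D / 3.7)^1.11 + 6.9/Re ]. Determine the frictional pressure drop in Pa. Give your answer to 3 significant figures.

Reynolds number Re = ρVD/μ = 792 · 0.442 · 0.344 / 0.00117 = 1.029e+05.
Re > 4000 → turbulent. Relative roughness ε/D = 7.2e-05/0.344 = 0.000209. Haaland: 1/√f = -1.8 log₁₀[(0.000209/3.7)^1.11 + 6.9/1.029e+05] = -1.8 log₁₀[1.93e-05 + 6.7e-05] = 7.315, so f = 0.01869.
Darcy-Weisbach: ΔP = f(L/D)(ρV²/2) = 0.01869·(6.58/0.344)·(792·0.442²/2) = 0.01869·19.13·77.36 = 27.66 Pa.

ΔP ≈ 27.7 Pa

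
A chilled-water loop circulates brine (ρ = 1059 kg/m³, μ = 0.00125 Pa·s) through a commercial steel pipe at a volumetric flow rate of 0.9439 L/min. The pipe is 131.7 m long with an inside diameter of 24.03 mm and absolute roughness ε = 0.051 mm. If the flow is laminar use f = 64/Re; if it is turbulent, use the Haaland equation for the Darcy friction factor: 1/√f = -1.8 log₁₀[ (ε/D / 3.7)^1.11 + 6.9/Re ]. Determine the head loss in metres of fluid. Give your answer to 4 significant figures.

h_f ≈ 0.03046 m

Q = 0.9439 L/min = 0.9439/60000 = 1.573e-05 m³/s.
Cross-sectional area A = πD²/4 = π(0.02403)²/4 = 0.0004535 m²; mean velocity V = Q/A = 1.573e-05/0.0004535 = 0.03469 m/s.
Reynolds number Re = ρVD/μ = 1059 · 0.03469 · 0.02403 / 0.00125 = 706.2.
Re < 2300 → laminar flow, so f = 64/Re = 64/706.2 = 0.09063 (the turbulent correlation is not needed).
Darcy-Weisbach: ΔP = f(L/D)(ρV²/2) = 0.09063·(131.7/0.02403)·(1059·0.03469²/2) = 0.09063·5481·0.6371 = 316.5 Pa.
Head loss h_f = ΔP/(ρg) = 316.5/(1059·9.81) = 0.03046 m.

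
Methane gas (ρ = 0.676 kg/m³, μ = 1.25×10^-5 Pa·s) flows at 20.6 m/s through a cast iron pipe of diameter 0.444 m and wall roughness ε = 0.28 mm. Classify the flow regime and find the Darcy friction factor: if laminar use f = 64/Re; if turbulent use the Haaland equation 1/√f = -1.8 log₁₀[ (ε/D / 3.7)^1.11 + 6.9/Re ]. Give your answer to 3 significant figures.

f ≈ 0.0184

Re = ρVD/μ = 0.676·20.6·0.444/1.25e-05 = 4.946e+05.
Re > 4000 → turbulent. ε/D = 0.00028/0.444 = 0.000631; Haaland: 1/√f = -1.8 log₁₀[6.56e-05 + 1.39e-05] = 7.379, so f = 0.01837.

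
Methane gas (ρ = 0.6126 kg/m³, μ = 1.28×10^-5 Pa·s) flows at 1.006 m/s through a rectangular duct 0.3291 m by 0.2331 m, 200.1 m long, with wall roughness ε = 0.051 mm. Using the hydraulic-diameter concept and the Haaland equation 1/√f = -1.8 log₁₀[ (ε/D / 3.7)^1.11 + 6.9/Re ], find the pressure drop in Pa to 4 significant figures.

ΔP ≈ 6.577 Pa

Hydraulic diameter D_h = 4A/P = 4·(0.3291·0.2331)/(2·(0.3291+0.2331)) = 0.3069/1.124 = 0.2729 m.
Re = ρVD_h/μ = 0.6126·1.006·0.2729/1.28e-05 = 1.314e+04.
ε/D_h = 5.1e-05/0.2729 = 0.000187; Haaland gives 1/√f = -1.8 log₁₀[1.7e-05+0.000525] = 5.879, so f = 0.02894.
ΔP = f(L/D_h)(ρV²/2) = 0.02894·200.1/0.2729·0.31 = 6.577 Pa.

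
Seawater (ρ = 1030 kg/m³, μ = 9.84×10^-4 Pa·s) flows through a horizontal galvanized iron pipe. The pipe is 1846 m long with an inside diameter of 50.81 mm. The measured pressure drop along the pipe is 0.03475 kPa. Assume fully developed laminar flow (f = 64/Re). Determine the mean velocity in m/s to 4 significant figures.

For laminar flow, f = 64/Re with Re = ρVD/μ, so Darcy-Weisbach reduces to ΔP = 32μLV/D². Solving for V: V = ΔP·D²/(32μL) = 34.75·(0.05081)²/(32·0.000984·1846) = 0.001543 m/s.
Check: Re = ρVD/μ = 1030·0.001543·0.05081/0.000984 = 82.09 < 2300, so the laminar assumption holds.

V ≈ 0.001543 m/s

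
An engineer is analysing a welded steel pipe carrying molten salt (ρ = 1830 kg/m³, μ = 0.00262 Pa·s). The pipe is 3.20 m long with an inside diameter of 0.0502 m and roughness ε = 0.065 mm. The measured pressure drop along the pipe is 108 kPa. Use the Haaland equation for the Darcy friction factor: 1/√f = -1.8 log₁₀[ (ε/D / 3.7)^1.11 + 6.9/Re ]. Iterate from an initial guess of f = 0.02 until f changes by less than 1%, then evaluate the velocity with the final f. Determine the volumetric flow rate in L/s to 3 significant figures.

Q ≈ 18.3 L/s

Rearranging Darcy-Weisbach: V = √(2·ΔP·D/(f·L·ρ)). With ε/D = 6.5e-05/0.0502 = 0.00129, iterate starting from f = 0.02:
  f = 0.02 → V = √(2·1.08e+05·0.0502/(0.02·3.2·1830)) = 9.622 m/s; Re = ρVD/μ = 3.374e+05; f → 0.02161
  f = 0.02161 → V = 9.256 m/s; Re = 3.246e+05; f → 0.02163
Converged (Δf/f < 1%). With the final f = 0.02163: V = √(2·1.08e+05·0.0502/(0.02163·3.2·1830)) = 9.251 m/s.
Q = V·A = 9.251·(π/4·0.0502²) = 0.01831 m³/s = 18.3 L/s.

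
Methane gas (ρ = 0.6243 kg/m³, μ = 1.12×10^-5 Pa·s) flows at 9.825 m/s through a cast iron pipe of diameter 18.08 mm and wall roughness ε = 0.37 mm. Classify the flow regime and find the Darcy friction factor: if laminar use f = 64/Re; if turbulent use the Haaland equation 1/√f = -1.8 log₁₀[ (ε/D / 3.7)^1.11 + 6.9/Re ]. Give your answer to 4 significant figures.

f ≈ 0.05279

Re = ρVD/μ = 0.6243·9.825·0.01808/1.12e-05 = 9902.
Re > 4000 → turbulent. ε/D = 0.00037/0.01808 = 0.0205; Haaland: 1/√f = -1.8 log₁₀[0.00312 + 0.000697] = 4.352, so f = 0.05279.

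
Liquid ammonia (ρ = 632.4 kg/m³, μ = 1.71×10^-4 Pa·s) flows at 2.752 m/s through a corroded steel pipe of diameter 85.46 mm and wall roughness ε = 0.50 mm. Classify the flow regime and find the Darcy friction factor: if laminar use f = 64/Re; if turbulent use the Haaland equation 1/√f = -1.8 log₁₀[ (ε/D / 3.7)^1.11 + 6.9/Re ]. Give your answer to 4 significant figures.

f ≈ 0.03202

Re = ρVD/μ = 632.4·2.752·0.08546/0.000171 = 8.698e+05.
Re > 4000 → turbulent. ε/D = 0.0005/0.08546 = 0.00585; Haaland: 1/√f = -1.8 log₁₀[0.000778 + 7.93e-06] = 5.588, so f = 0.03202.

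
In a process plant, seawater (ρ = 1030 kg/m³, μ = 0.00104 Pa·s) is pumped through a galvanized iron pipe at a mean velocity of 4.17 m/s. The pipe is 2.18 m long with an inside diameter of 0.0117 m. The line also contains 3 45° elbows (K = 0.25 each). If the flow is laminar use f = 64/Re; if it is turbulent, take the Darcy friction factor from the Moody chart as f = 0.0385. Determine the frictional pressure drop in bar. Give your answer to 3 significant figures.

ΔP ≈ 0.710 bar

Reynolds number Re = ρVD/μ = 1030 · 4.17 · 0.0117 / 0.00104 = 4.832e+04.
Re > 4000 → turbulent; use the Moody-chart value f = 0.0385.
Total minor-loss coefficient ΣK = 3·0.25 = 0.75.
ΔP = [f·L/D + ΣK]·(ρV²/2) = [0.0385·2.18/0.0117 + 0.75]·(1030·4.17²/2) = [7.174 + 0.75]·8955 = 7.096e+04 Pa.
ΔP = 7.096e+04 Pa = 0.710 bar.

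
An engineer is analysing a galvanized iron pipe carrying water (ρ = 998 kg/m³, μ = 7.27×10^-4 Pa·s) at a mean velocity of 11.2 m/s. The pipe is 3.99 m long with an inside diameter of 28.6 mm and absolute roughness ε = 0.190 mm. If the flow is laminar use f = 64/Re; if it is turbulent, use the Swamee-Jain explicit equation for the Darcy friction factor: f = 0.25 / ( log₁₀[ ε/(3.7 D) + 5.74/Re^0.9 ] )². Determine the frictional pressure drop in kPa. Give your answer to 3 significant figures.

Reynolds number Re = ρVD/μ = 998 · 11.2 · 0.0286 / 0.000727 = 4.397e+05.
Re > 4000 → turbulent. Relative roughness ε/D = 0.00019/0.0286 = 0.00664. Swamee-Jain: f = 0.25/(log₁₀[0.00664/3.7 + 5.74/4.397e+05^0.9])² = 0.25/(log₁₀[0.0018 + 4.79e-05])² = 0.25/(-2.734)² = 0.03344.
Darcy-Weisbach: ΔP = f(L/D)(ρV²/2) = 0.03344·(3.99/0.0286)·(998·11.2²/2) = 0.03344·139.5·6.259e+04 = 2.92e+05 Pa.
ΔP = 2.92e+05 Pa = 292 kPa.

ΔP ≈ 292 kPa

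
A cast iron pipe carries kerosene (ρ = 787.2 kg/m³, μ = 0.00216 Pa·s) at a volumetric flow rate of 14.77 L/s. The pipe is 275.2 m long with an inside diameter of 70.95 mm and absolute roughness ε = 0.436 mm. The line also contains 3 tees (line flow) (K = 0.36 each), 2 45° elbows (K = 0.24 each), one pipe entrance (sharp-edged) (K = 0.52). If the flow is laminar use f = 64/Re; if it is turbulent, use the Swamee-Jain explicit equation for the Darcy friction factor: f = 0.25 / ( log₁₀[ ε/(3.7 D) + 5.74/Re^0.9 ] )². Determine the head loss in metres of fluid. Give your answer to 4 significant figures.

h_f ≈ 93.81 m

Q = 14.77 L/s = 14.77/1000 = 0.01477 m³/s.
Cross-sectional area A = πD²/4 = π(0.07095)²/4 = 0.003954 m²; mean velocity V = Q/A = 0.01477/0.003954 = 3.736 m/s.
Reynolds number Re = ρVD/μ = 787.2 · 3.736 · 0.07095 / 0.00216 = 9.66e+04.
Re > 4000 → turbulent. Relative roughness ε/D = 0.000436/0.07095 = 0.00615. Swamee-Jain: f = 0.25/(log₁₀[0.00615/3.7 + 5.74/9.66e+04^0.9])² = 0.25/(log₁₀[0.00166 + 0.000187])² = 0.25/(-2.733)² = 0.03346.
Total minor-loss coefficient ΣK = 3·0.36 + 2·0.24 + 1·0.52 = 2.08.
ΔP = [f·L/D + ΣK]·(ρV²/2) = [0.03346·275.2/0.07095 + 2.08]·(787.2·3.736²/2) = [129.8 + 2.08]·5493 = 7.244e+05 Pa.
Head loss h_f = ΔP/(ρg) = 7.244e+05/(787.2·9.81) = 93.81 m.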